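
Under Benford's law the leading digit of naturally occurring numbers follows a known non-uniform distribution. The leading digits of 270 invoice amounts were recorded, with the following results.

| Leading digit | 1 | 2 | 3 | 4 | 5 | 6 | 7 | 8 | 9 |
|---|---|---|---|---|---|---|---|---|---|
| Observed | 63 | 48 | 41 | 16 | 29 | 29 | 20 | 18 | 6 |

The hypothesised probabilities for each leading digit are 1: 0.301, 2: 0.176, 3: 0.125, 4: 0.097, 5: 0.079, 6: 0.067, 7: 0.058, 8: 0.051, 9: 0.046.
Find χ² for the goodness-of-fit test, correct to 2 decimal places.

24.79

Expected counts E_i = n·p_i: 270×0.301 = 81.27, 270×0.176 = 47.52, 270×0.125 = 33.75, 270×0.097 = 26.19, 270×0.079 = 21.33, 270×0.067 = 18.09, 270×0.058 = 15.66, 270×0.051 = 13.77, 270×0.046 = 12.42.
cat         O        E   (O−E)²/E
1          63    81.27      4.107
2          48    47.52      0.005
3          41    33.75      1.557
4          16    26.19      3.965
5          29    21.33      2.758
6          29    18.09      6.580
7          20    15.66      1.203
8          18    13.77      1.299
9           6    12.42      3.319
Sum = 24.79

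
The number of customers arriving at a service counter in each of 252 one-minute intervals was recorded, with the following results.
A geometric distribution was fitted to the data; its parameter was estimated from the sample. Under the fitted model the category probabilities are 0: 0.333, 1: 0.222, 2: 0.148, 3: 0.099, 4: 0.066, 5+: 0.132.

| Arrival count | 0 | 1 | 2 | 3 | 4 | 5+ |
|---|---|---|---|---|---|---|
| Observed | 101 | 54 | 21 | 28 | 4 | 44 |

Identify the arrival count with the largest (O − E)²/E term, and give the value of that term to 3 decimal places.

4, 9.594

Expected counts E_i = n·p_i: 252×0.333 = 83.916, 252×0.222 = 55.944, 252×0.148 = 37.296, 252×0.099 = 24.948, 252×0.066 = 16.632, 252×0.132 = 33.264.
0: (101 − 83.916)²/83.916 = 291.863056/83.916 = 3.4780
1: (54 − 55.944)²/55.944 = 3.779136/55.944 = 0.0676
2: (21 − 37.296)²/37.296 = 265.559616/37.296 = 7.1203
3: (28 − 24.948)²/24.948 = 9.314704/24.948 = 0.3734
4: (4 − 16.632)²/16.632 = 159.567424/16.632 = 9.5940
5+: (44 − 33.264)²/33.264 = 115.261696/33.264 = 3.4651
The largest term is for 4: 9.594.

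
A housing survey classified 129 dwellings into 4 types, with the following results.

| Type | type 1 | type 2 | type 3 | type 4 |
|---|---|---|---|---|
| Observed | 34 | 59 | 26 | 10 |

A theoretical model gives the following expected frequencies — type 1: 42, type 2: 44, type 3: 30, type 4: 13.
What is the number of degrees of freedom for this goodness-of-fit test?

3

There are k = 4 categories and no parameters were estimated from the data, so df = 4 − 1 = 3.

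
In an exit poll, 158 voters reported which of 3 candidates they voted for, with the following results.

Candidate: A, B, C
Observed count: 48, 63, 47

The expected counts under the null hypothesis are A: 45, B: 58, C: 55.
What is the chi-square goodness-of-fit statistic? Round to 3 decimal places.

A: (48 − 45)²/45 = 9/45 = 0.2000
B: (63 − 58)²/58 = 25/58 = 0.4310
C: (47 − 55)²/55 = 64/55 = 1.1636
Sum = 1.795

1.795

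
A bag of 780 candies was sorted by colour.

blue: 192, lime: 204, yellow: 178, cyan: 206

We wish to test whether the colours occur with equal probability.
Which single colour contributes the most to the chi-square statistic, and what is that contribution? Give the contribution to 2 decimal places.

yellow, 1.48

Expected count for each of the 4 categories: 780/4 = 195.
χ² = (192−195)²/195 + (204−195)²/195 + (178−195)²/195 + (206−195)²/195
   = 0.046 + 0.415 + 1.482 + 0.621
The largest term is for yellow: 1.48.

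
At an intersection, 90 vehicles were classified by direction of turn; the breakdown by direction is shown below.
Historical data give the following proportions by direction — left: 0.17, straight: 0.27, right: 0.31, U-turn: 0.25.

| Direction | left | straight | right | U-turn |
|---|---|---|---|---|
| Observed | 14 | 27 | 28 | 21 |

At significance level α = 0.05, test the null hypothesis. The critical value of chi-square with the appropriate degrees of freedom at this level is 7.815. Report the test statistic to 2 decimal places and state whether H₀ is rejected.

Expected counts E_i = n·p_i: 90×0.17 = 15.3, 90×0.27 = 24.3, 90×0.31 = 27.9, 90×0.25 = 22.5.
cat           O        E   (O−E)²/E
left         14     15.3      0.110
straight     27     24.3      0.300
right        28     27.9      0.000
U-turn       21     22.5      0.100
Sum = 0.51
df = 3. Since 0.51 < 7.815, we do not reject H₀.

0.51; do not reject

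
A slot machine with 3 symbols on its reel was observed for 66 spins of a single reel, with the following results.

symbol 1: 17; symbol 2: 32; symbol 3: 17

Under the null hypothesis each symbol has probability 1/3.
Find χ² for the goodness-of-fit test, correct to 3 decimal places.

6.818

Expected count for each of the 3 categories: 66/3 = 22.
χ² = (17−22)²/22 + (32−22)²/22 + (17−22)²/22
   = 1.1364 + 4.5455 + 1.1364
Sum = 6.818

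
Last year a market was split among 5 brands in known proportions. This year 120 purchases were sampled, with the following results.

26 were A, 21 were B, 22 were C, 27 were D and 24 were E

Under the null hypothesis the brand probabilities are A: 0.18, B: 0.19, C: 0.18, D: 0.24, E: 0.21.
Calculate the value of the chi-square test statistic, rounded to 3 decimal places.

1.215

Expected counts E_i = n·p_i: 120×0.18 = 21.6, 120×0.19 = 22.8, 120×0.18 = 21.6, 120×0.24 = 28.8, 120×0.21 = 25.2.
cat         O        E   (O−E)²/E
A          26     21.6     0.8963
B          21     22.8     0.1421
C          22     21.6     0.0074
D          27     28.8     0.1125
E          24     25.2     0.0571
Sum = 1.215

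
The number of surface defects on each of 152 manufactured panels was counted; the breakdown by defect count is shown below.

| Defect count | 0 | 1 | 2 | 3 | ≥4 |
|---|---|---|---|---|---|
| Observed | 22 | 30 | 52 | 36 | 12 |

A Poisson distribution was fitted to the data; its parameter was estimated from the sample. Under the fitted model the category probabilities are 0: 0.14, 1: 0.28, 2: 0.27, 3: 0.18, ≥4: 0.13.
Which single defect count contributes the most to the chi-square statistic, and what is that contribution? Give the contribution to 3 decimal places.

1, 3.707

Expected counts E_i = n·p_i: 152×0.14 = 21.28, 152×0.28 = 42.56, 152×0.27 = 41.04, 152×0.18 = 27.36, 152×0.13 = 19.76.
χ² = (22−21.28)²/21.28 + (30−42.56)²/42.56 + (52−41.04)²/41.04 + (36−27.36)²/27.36 + (12−19.76)²/19.76
   = 0.0244 + 3.7066 + 2.9269 + 2.7284 + 3.0474
The largest term is for 1: 3.707.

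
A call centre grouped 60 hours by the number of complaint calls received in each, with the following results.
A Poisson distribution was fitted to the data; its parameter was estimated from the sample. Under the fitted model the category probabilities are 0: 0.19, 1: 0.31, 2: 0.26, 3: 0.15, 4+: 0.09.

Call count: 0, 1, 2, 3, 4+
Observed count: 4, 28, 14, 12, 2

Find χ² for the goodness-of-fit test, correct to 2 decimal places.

12.86

Expected counts E_i = n·p_i: 60×0.19 = 11.4, 60×0.31 = 18.6, 60×0.26 = 15.6, 60×0.15 = 9, 60×0.09 = 5.4.
cat         O        E   (O−E)²/E
0           4     11.4      4.804
1          28     18.6      4.751
2          14     15.6      0.164
3          12        9      1.000
4+          2      5.4      2.141
Sum = 12.86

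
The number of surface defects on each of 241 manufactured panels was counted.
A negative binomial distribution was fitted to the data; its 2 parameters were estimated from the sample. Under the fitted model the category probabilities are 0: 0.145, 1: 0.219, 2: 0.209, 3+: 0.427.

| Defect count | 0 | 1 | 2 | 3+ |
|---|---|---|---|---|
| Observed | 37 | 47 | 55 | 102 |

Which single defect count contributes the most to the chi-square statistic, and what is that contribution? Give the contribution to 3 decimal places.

Expected counts E_i = n·p_i: 241×0.145 = 34.945, 241×0.219 = 52.779, 241×0.209 = 50.369, 241×0.427 = 102.907.
χ² = (37−34.945)²/34.945 + (47−52.779)²/52.779 + (55−50.369)²/50.369 + (102−102.907)²/102.907
   = 0.1208 + 0.6328 + 0.4258 + 0.0080
The largest term is for 1: 0.633.

1, 0.633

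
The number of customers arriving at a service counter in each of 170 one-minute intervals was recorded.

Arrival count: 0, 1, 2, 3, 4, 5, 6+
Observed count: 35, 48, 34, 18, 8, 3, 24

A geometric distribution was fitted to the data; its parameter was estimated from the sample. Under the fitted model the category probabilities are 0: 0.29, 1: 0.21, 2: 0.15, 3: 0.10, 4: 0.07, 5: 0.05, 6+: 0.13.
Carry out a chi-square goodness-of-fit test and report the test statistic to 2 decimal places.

16.28

Expected counts E_i = n·p_i: 170×0.29 = 49.3, 170×0.21 = 35.7, 170×0.15 = 25.5, 170×0.10 = 17, 170×0.07 = 11.9, 170×0.05 = 8.5, 170×0.13 = 22.1.
0: (35 − 49.3)²/49.3 = 204.49/49.3 = 4.148
1: (48 − 35.7)²/35.7 = 151.29/35.7 = 4.238
2: (34 − 25.5)²/25.5 = 72.25/25.5 = 2.833
3: (18 − 17)²/17 = 1/17 = 0.059
4: (8 − 11.9)²/11.9 = 15.21/11.9 = 1.278
5: (3 − 8.5)²/8.5 = 30.25/8.5 = 3.559
6+: (24 − 22.1)²/22.1 = 3.61/22.1 = 0.163
Sum = 16.28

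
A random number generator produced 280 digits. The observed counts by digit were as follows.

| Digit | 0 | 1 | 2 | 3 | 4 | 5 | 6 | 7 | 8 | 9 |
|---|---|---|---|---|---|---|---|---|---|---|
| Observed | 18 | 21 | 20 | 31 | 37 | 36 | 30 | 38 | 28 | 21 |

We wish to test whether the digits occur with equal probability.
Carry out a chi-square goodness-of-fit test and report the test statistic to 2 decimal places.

Under H₀ each category has probability 1/10, so each expected count is 280/10 = 28.
0: (18 − 28)²/28 = 100/28 = 3.571
1: (21 − 28)²/28 = 49/28 = 1.750
2: (20 − 28)²/28 = 64/28 = 2.286
3: (31 − 28)²/28 = 9/28 = 0.321
4: (37 − 28)²/28 = 81/28 = 2.893
5: (36 − 28)²/28 = 64/28 = 2.286
6: (30 − 28)²/28 = 4/28 = 0.143
7: (38 − 28)²/28 = 100/28 = 3.571
8: (28 − 28)²/28 = 0/28 = 0.000
9: (21 − 28)²/28 = 49/28 = 1.750
Sum = 18.57

18.57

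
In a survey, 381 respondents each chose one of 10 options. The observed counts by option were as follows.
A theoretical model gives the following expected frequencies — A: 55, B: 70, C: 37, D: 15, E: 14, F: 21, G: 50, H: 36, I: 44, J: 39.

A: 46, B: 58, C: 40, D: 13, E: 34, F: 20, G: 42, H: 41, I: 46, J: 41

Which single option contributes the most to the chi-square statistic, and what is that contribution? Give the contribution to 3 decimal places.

E, 28.571

χ² = (46−55)²/55 + (58−70)²/70 + (40−37)²/37 + (13−15)²/15 + (34−14)²/14 + (20−21)²/21 + (42−50)²/50 + (41−36)²/36 + (46−44)²/44 + (41−39)²/39
   = 1.4727 + 2.0571 + 0.2432 + 0.2667 + 28.5714 + 0.0476 + 1.2800 + 0.6944 + 0.0909 + 0.1026
The largest term is for E: 28.571.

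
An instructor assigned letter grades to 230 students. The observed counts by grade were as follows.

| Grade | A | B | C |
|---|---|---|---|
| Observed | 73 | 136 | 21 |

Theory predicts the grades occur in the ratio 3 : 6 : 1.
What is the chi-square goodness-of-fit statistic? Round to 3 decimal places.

Ratio total = 10. Expected counts: 230×3/10 = 69, 230×6/10 = 138, 230×1/10 = 23.
cat         O        E   (O−E)²/E
A          73       69     0.2319
B         136      138     0.0290
C          21       23     0.1739
Sum = 0.435

0.435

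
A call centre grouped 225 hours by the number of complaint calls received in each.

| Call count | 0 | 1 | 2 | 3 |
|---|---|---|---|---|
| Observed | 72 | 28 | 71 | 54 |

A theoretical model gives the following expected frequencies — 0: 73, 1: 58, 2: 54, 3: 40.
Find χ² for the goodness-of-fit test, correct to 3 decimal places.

25.783

0: (72 − 73)²/73 = 1/73 = 0.0137
1: (28 − 58)²/58 = 900/58 = 15.5172
2: (71 − 54)²/54 = 289/54 = 5.3519
3: (54 − 40)²/40 = 196/40 = 4.9000
Sum = 25.783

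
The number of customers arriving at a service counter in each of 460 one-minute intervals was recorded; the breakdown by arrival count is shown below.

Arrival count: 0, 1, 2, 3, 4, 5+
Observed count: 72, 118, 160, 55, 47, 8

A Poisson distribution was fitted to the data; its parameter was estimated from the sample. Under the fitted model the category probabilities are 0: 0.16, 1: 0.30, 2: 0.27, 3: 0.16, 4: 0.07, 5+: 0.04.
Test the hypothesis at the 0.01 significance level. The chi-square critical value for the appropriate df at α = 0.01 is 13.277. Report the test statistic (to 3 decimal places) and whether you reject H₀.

30.634; reject

Expected counts E_i = n·p_i: 460×0.16 = 73.6, 460×0.30 = 138, 460×0.27 = 124.2, 460×0.16 = 73.6, 460×0.07 = 32.2, 460×0.04 = 18.4.
0: (72 − 73.6)²/73.6 = 2.56/73.6 = 0.0348
1: (118 − 138)²/138 = 400/138 = 2.8986
2: (160 − 124.2)²/124.2 = 1281.64/124.2 = 10.3192
3: (55 − 73.6)²/73.6 = 345.96/73.6 = 4.7005
4: (47 − 32.2)²/32.2 = 219.04/32.2 = 6.8025
5+: (8 − 18.4)²/18.4 = 108.16/18.4 = 5.8783
Sum = 30.634
df = 4. Since 30.634 > 13.277, we reject H₀.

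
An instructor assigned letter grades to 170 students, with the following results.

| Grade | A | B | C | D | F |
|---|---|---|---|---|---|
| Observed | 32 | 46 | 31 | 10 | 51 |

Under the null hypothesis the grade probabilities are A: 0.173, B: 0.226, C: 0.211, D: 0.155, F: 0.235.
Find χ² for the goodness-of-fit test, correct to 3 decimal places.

Expected counts E_i = n·p_i: 170×0.173 = 29.41, 170×0.226 = 38.42, 170×0.211 = 35.87, 170×0.155 = 26.35, 170×0.235 = 39.95.
χ² = (32−29.41)²/29.41 + (46−38.42)²/38.42 + (31−35.87)²/35.87 + (10−26.35)²/26.35 + (51−39.95)²/39.95
   = 0.2281 + 1.4955 + 0.6612 + 10.1451 + 3.0564
Sum = 15.586

15.586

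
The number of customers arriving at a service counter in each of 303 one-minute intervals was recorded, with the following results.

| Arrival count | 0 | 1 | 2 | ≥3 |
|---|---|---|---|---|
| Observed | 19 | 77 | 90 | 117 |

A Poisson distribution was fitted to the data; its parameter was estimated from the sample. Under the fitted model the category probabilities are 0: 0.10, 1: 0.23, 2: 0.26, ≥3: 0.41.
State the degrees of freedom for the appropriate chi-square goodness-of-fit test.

2

There are k = 4 categories and 1 parameter estimated from the data, so df = 4 − 1 − 1 = 2.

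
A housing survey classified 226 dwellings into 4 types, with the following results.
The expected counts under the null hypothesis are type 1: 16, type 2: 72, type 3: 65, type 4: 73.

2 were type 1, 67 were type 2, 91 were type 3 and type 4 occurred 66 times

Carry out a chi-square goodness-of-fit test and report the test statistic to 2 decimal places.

23.67

type 1: (2 − 16)²/16 = 196/16 = 12.250
type 2: (67 − 72)²/72 = 25/72 = 0.347
type 3: (91 − 65)²/65 = 676/65 = 10.400
type 4: (66 − 73)²/73 = 49/73 = 0.671
Sum = 23.67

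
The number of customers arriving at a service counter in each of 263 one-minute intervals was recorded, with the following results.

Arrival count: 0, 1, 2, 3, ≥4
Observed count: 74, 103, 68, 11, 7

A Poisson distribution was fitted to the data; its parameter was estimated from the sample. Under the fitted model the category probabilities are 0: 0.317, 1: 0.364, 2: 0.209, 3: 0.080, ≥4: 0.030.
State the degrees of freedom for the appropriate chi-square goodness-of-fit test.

3

There are k = 5 categories and 1 parameter estimated from the data, so df = 5 − 1 − 1 = 3.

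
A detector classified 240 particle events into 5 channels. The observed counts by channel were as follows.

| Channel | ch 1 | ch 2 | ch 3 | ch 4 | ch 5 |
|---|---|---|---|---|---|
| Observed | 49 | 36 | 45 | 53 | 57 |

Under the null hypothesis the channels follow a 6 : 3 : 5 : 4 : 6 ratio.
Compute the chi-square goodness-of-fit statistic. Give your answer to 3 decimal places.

Ratio total = 24. Expected counts: 240×6/24 = 60, 240×3/24 = 30, 240×5/24 = 50, 240×4/24 = 40, 240×6/24 = 60.
ch 1: (49 − 60)²/60 = 121/60 = 2.0167
ch 2: (36 − 30)²/30 = 36/30 = 1.2000
ch 3: (45 − 50)²/50 = 25/50 = 0.5000
ch 4: (53 − 40)²/40 = 169/40 = 4.2250
ch 5: (57 − 60)²/60 = 9/60 = 0.1500
Sum = 8.092

8.092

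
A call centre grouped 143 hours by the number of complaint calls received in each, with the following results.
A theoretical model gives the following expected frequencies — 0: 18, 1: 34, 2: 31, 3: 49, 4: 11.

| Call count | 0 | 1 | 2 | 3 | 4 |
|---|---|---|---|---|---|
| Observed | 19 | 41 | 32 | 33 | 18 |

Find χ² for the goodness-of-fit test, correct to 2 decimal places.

11.21

0: (19 − 18)²/18 = 1/18 = 0.056
1: (41 − 34)²/34 = 49/34 = 1.441
2: (32 − 31)²/31 = 1/31 = 0.032
3: (33 − 49)²/49 = 256/49 = 5.224
4: (18 − 11)²/11 = 49/11 = 4.455
Sum = 11.21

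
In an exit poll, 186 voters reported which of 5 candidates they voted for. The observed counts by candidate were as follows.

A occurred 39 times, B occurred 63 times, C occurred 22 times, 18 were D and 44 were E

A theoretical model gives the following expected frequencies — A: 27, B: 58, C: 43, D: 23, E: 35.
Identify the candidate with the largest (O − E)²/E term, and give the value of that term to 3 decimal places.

C, 10.256

χ² = (39−27)²/27 + (63−58)²/58 + (22−43)²/43 + (18−23)²/23 + (44−35)²/35
   = 5.3333 + 0.4310 + 10.2558 + 1.0870 + 2.3143
The largest term is for C: 10.256.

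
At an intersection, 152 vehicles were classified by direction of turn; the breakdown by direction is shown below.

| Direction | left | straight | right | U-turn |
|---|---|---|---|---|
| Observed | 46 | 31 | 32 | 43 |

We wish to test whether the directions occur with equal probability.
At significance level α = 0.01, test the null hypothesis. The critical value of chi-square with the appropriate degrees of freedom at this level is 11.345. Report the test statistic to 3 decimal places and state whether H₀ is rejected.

Under H₀ each category has probability 1/4, so each expected count is 152/4 = 38.
left: (46 − 38)²/38 = 64/38 = 1.6842
straight: (31 − 38)²/38 = 49/38 = 1.2895
right: (32 − 38)²/38 = 36/38 = 0.9474
U-turn: (43 − 38)²/38 = 25/38 = 0.6579
Sum = 4.579
df = 3. Since 4.579 < 11.345, we do not reject H₀.

4.579; do not reject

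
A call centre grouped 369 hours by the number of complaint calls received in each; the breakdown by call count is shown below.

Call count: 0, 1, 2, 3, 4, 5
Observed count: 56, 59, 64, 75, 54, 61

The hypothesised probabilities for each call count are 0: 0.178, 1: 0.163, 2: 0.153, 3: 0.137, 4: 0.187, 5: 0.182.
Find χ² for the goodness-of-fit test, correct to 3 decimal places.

18.106

Expected counts E_i = n·p_i: 369×0.178 = 65.682, 369×0.163 = 60.147, 369×0.153 = 56.457, 369×0.137 = 50.553, 369×0.187 = 69.003, 369×0.182 = 67.158.
cat         O        E   (O−E)²/E
0          56   65.682     1.4272
1          59   60.147     0.0219
2          64   56.457     1.0078
3          75   50.553    11.8224
4          54   69.003     3.2620
5          61   67.158     0.5647
Sum = 18.106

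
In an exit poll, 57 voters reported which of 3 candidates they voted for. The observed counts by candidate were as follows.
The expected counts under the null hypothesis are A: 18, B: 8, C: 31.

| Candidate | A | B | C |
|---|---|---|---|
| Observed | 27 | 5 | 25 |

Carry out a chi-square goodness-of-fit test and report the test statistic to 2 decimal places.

χ² = (27−18)²/18 + (5−8)²/8 + (25−31)²/31
   = 4.500 + 1.125 + 1.161
Sum = 6.79

6.79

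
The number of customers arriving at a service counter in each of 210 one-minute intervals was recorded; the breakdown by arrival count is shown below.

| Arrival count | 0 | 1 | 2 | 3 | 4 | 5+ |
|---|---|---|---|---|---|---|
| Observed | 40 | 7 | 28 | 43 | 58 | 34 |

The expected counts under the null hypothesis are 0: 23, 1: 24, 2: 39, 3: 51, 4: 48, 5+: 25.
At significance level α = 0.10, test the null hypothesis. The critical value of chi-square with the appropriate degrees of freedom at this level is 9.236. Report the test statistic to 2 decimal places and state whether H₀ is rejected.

χ² = (40−23)²/23 + (7−24)²/24 + (28−39)²/39 + (43−51)²/51 + (58−48)²/48 + (34−25)²/25
   = 12.565 + 12.042 + 3.103 + 1.255 + 2.083 + 3.240
Sum = 34.29
df = 5. Since 34.29 > 9.236, we reject H₀.

34.29; reject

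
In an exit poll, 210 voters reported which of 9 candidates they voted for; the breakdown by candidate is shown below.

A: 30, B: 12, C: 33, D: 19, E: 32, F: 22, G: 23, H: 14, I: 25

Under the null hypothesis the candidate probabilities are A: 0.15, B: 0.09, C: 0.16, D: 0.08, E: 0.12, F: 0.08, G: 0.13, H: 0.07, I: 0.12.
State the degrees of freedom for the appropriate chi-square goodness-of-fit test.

8

There are k = 9 categories and no parameters were estimated from the data, so df = 9 − 1 = 8.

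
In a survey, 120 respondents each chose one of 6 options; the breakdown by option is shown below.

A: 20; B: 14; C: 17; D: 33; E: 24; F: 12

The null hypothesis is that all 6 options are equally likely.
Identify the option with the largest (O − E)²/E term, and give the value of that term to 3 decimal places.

D, 8.450

Under H₀ each category has probability 1/6, so each expected count is 120/6 = 20.
χ² = (20−20)²/20 + (14−20)²/20 + (17−20)²/20 + (33−20)²/20 + (24−20)²/20 + (12−20)²/20
   = 0.0000 + 1.8000 + 0.4500 + 8.4500 + 0.8000 + 3.2000
The largest term is for D: 8.450.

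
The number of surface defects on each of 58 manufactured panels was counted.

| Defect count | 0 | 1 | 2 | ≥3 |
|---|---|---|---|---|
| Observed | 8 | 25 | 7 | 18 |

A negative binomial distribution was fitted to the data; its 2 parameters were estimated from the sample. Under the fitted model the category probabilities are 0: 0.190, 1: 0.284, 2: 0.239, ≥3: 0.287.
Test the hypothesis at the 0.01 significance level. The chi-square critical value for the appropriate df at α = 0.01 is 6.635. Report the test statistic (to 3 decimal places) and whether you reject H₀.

Expected counts E_i = n·p_i: 58×0.190 = 11.02, 58×0.284 = 16.472, 58×0.239 = 13.862, 58×0.287 = 16.646.
χ² = (8−11.02)²/11.02 + (25−16.472)²/16.472 + (7−13.862)²/13.862 + (18−16.646)²/16.646
   = 0.8276 + 4.4152 + 3.3968 + 0.1101
Sum = 8.750
df = 1. Since 8.750 > 6.635, we reject H₀.

8.750; reject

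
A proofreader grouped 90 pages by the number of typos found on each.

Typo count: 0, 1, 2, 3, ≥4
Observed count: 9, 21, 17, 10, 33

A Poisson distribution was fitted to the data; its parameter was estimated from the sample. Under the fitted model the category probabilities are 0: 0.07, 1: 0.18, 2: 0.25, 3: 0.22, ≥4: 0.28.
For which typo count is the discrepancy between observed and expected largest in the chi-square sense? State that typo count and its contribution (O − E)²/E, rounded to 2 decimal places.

Expected counts E_i = n·p_i: 90×0.07 = 6.3, 90×0.18 = 16.2, 90×0.25 = 22.5, 90×0.22 = 19.8, 90×0.28 = 25.2.
cat         O        E   (O−E)²/E
0           9      6.3      1.157
1          21     16.2      1.422
2          17     22.5      1.344
3          10     19.8      4.851
≥4         33     25.2      2.414
The largest term is for 3: 4.85.

3, 4.85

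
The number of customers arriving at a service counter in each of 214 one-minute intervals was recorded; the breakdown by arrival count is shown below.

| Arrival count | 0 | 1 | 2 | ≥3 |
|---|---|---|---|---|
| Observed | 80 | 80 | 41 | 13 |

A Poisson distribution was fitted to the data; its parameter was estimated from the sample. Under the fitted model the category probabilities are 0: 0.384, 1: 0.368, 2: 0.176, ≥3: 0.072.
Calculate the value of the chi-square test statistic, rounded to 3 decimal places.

Expected counts E_i = n·p_i: 214×0.384 = 82.176, 214×0.368 = 78.752, 214×0.176 = 37.664, 214×0.072 = 15.408.
χ² = (80−82.176)²/82.176 + (80−78.752)²/78.752 + (41−37.664)²/37.664 + (13−15.408)²/15.408
   = 0.0576 + 0.0198 + 0.2955 + 0.3763
Sum = 0.749

0.749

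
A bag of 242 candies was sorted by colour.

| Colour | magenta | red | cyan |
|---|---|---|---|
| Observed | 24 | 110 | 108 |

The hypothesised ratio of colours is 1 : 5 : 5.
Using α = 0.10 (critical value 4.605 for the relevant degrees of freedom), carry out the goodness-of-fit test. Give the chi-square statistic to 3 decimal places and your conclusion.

0.218; do not reject

Ratio total = 11. Expected counts: 242×1/11 = 22, 242×5/11 = 110, 242×5/11 = 110.
χ² = (24−22)²/22 + (110−110)²/110 + (108−110)²/110
   = 0.1818 + 0.0000 + 0.0364
Sum = 0.218
df = 2. Since 0.218 < 4.605, we do not reject H₀.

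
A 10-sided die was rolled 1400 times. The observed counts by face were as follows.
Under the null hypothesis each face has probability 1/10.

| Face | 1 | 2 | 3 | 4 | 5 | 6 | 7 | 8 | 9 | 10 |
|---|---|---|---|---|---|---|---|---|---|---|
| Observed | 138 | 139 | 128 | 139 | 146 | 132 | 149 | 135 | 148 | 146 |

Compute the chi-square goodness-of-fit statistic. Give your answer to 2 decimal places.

3.26

Under H₀ each category has probability 1/10, so each expected count is 1400/10 = 140.
cat         O        E   (O−E)²/E
1         138      140      0.029
2         139      140      0.007
3         128      140      1.029
4         139      140      0.007
5         146      140      0.257
6         132      140      0.457
7         149      140      0.579
8         135      140      0.179
9         148      140      0.457
10        146      140      0.257
Sum = 3.26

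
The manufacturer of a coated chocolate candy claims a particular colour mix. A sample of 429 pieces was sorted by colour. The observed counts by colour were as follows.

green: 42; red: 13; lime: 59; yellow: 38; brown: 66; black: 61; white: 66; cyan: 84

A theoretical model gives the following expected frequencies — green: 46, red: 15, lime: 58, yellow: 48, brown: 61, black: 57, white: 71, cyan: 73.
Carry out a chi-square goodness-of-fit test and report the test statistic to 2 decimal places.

cat         O        E   (O−E)²/E
green      42       46      0.348
red        13       15      0.267
lime       59       58      0.017
yellow     38       48      2.083
brown      66       61      0.410
black      61       57      0.281
white      66       71      0.352
cyan       84       73      1.658
Sum = 5.42

5.42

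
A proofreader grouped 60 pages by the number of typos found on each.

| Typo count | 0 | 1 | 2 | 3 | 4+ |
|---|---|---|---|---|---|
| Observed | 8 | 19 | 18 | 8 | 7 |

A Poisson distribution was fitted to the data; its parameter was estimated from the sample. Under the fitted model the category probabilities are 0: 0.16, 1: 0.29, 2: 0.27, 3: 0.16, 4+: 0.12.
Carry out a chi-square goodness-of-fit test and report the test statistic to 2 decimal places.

0.89

Expected counts E_i = n·p_i: 60×0.16 = 9.6, 60×0.29 = 17.4, 60×0.27 = 16.2, 60×0.16 = 9.6, 60×0.12 = 7.2.
cat         O        E   (O−E)²/E
0           8      9.6      0.267
1          19     17.4      0.147
2          18     16.2      0.200
3           8      9.6      0.267
4+          7      7.2      0.006
Sum = 0.89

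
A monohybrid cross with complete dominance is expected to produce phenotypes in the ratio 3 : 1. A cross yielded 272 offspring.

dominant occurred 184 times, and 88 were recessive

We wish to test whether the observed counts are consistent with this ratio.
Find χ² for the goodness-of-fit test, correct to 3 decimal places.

Ratio total = 4. Expected counts: 272×3/4 = 204, 272×1/4 = 68.
cat            O        E   (O−E)²/E
dominant     184      204     1.9608
recessive     88       68     5.8824
Sum = 7.843

7.843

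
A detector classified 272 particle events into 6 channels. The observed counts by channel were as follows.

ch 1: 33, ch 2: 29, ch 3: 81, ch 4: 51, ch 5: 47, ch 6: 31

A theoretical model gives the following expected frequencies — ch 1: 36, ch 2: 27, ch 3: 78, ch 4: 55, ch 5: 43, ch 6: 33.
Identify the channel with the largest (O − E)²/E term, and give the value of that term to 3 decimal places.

ch 5, 0.372

χ² = (33−36)²/36 + (29−27)²/27 + (81−78)²/78 + (51−55)²/55 + (47−43)²/43 + (31−33)²/33
   = 0.2500 + 0.1481 + 0.1154 + 0.2909 + 0.3721 + 0.1212
The largest term is for ch 5: 0.372.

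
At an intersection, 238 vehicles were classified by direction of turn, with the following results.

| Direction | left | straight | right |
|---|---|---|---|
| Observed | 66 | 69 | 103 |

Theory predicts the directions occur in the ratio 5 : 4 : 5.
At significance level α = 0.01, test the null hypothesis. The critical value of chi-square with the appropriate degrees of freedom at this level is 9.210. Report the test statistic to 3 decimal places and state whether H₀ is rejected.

8.074; do not reject

Ratio total = 14. Expected counts: 238×5/14 = 85, 238×4/14 = 68, 238×5/14 = 85.
cat           O        E   (O−E)²/E
left         66       85     4.2471
straight     69       68     0.0147
right       103       85     3.8118
Sum = 8.074
df = 2. Since 8.074 < 9.210, we do not reject H₀.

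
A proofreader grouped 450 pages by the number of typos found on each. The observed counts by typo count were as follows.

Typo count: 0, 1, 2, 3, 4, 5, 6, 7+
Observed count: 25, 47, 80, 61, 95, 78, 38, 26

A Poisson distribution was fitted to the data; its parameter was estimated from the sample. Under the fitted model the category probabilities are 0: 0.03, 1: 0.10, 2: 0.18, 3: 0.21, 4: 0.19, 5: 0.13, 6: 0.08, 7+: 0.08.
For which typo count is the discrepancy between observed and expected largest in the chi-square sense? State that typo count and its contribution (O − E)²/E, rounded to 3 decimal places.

3, 11.876

Expected counts E_i = n·p_i: 450×0.03 = 13.5, 450×0.10 = 45, 450×0.18 = 81, 450×0.21 = 94.5, 450×0.19 = 85.5, 450×0.13 = 58.5, 450×0.08 = 36, 450×0.08 = 36.
χ² = (25−13.5)²/13.5 + (47−45)²/45 + (80−81)²/81 + (61−94.5)²/94.5 + (95−85.5)²/85.5 + (78−58.5)²/58.5 + (38−36)²/36 + (26−36)²/36
   = 9.7963 + 0.0889 + 0.0123 + 11.8757 + 1.0556 + 6.5000 + 0.1111 + 2.7778
The largest term is for 3: 11.876.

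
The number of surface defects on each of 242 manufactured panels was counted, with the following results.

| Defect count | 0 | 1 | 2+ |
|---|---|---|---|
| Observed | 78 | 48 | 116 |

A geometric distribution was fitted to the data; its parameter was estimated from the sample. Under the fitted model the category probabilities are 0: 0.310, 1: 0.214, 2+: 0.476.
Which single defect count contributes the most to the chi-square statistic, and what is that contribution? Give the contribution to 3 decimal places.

1, 0.277

Expected counts E_i = n·p_i: 242×0.310 = 75.02, 242×0.214 = 51.788, 242×0.476 = 115.192.
χ² = (78−75.02)²/75.02 + (48−51.788)²/51.788 + (116−115.192)²/115.192
   = 0.1184 + 0.2771 + 0.0057
The largest term is for 1: 0.277.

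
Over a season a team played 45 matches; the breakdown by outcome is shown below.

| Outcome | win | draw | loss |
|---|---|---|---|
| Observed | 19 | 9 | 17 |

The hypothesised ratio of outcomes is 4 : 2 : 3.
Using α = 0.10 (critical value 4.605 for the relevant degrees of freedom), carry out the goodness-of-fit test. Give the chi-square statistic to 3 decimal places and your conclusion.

Ratio total = 9. Expected counts: 45×4/9 = 20, 45×2/9 = 10, 45×3/9 = 15.
win: (19 − 20)²/20 = 1/20 = 0.0500
draw: (9 − 10)²/10 = 1/10 = 0.1000
loss: (17 − 15)²/15 = 4/15 = 0.2667
Sum = 0.417
df = 2. Since 0.417 < 4.605, we do not reject H₀.

0.417; do not reject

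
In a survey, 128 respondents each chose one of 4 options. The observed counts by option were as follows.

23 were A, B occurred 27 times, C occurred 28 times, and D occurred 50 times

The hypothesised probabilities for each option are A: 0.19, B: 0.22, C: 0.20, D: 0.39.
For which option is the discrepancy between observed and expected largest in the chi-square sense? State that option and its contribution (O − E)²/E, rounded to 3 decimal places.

Expected counts E_i = n·p_i: 128×0.19 = 24.32, 128×0.22 = 28.16, 128×0.20 = 25.6, 128×0.39 = 49.92.
A: (23 − 24.32)²/24.32 = 1.7424/24.32 = 0.0716
B: (27 − 28.16)²/28.16 = 1.3456/28.16 = 0.0478
C: (28 − 25.6)²/25.6 = 5.76/25.6 = 0.2250
D: (50 − 49.92)²/49.92 = 0.0064/49.92 = 0.0001
The largest term is for C: 0.225.

C, 0.225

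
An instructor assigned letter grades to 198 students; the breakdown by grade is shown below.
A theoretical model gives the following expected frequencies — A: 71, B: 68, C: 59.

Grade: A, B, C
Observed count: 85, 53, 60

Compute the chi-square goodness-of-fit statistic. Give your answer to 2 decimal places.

A: (85 − 71)²/71 = 196/71 = 2.761
B: (53 − 68)²/68 = 225/68 = 3.309
C: (60 − 59)²/59 = 1/59 = 0.017
Sum = 6.09

6.09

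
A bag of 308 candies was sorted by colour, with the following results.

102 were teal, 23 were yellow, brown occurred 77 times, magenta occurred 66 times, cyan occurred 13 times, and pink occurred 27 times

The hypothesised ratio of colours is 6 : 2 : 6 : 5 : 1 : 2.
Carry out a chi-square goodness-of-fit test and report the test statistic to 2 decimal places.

5.67

Ratio total = 22. Expected counts: 308×6/22 = 84, 308×2/22 = 28, 308×6/22 = 84, 308×5/22 = 70, 308×1/22 = 14, 308×2/22 = 28.
cat          O        E   (O−E)²/E
teal       102       84      3.857
yellow      23       28      0.893
brown       77       84      0.583
magenta     66       70      0.229
cyan        13       14      0.071
pink        27       28      0.036
Sum = 5.67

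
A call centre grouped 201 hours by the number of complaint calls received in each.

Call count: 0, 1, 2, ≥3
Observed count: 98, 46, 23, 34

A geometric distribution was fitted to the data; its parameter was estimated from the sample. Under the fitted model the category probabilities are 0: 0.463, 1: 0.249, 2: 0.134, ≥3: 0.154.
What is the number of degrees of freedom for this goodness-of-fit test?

There are k = 4 categories and 1 parameter estimated from the data, so df = 4 − 1 − 1 = 2.

2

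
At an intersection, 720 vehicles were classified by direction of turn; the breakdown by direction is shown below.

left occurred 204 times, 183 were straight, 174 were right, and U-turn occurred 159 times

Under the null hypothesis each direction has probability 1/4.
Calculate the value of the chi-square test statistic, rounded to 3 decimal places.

5.900

Expected count for each of the 4 categories: 720/4 = 180.
cat           O        E   (O−E)²/E
left        204      180     3.2000
straight    183      180     0.0500
right       174      180     0.2000
U-turn      159      180     2.4500
Sum = 5.900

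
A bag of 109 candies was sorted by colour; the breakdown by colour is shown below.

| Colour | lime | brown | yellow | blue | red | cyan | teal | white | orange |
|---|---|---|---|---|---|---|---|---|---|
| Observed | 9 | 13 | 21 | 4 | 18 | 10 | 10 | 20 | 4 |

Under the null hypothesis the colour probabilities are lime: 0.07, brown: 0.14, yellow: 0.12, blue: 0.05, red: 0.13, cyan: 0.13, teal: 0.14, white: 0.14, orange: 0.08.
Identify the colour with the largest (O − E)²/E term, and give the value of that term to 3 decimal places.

yellow, 4.796

Expected counts E_i = n·p_i: 109×0.07 = 7.63, 109×0.14 = 15.26, 109×0.12 = 13.08, 109×0.05 = 5.45, 109×0.13 = 14.17, 109×0.13 = 14.17, 109×0.14 = 15.26, 109×0.14 = 15.26, 109×0.08 = 8.72.
cat         O        E   (O−E)²/E
lime        9     7.63     0.2460
brown      13    15.26     0.3347
yellow     21    13.08     4.7956
blue        4     5.45     0.3858
red        18    14.17     1.0352
cyan       10    14.17     1.2272
teal       10    15.26     1.8131
white      20    15.26     1.4723
orange      4     8.72     2.5549
The largest term is for yellow: 4.796.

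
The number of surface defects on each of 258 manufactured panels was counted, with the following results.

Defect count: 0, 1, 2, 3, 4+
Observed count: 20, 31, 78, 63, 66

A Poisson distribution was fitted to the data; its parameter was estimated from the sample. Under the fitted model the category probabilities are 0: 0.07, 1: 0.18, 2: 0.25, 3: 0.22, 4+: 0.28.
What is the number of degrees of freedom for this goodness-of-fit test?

There are k = 5 categories and 1 parameter estimated from the data, so df = 5 − 1 − 1 = 3.

3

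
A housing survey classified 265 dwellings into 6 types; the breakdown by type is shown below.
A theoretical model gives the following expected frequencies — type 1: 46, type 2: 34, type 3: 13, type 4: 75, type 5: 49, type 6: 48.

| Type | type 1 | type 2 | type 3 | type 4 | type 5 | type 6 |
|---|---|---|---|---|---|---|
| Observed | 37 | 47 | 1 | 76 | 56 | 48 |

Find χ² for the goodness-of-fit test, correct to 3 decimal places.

18.822

χ² = (37−46)²/46 + (47−34)²/34 + (1−13)²/13 + (76−75)²/75 + (56−49)²/49 + (48−48)²/48
   = 1.7609 + 4.9706 + 11.0769 + 0.0133 + 1.0000 + 0.0000
Sum = 18.822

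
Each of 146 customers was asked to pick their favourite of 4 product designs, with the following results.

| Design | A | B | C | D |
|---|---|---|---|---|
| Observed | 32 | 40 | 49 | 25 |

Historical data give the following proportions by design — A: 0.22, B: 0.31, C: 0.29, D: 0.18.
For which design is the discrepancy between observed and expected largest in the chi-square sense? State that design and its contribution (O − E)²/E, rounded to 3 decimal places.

C, 1.048

Expected counts E_i = n·p_i: 146×0.22 = 32.12, 146×0.31 = 45.26, 146×0.29 = 42.34, 146×0.18 = 26.28.
cat         O        E   (O−E)²/E
A          32    32.12     0.0004
B          40    45.26     0.6113
C          49    42.34     1.0476
D          25    26.28     0.0623
The largest term is for C: 1.048.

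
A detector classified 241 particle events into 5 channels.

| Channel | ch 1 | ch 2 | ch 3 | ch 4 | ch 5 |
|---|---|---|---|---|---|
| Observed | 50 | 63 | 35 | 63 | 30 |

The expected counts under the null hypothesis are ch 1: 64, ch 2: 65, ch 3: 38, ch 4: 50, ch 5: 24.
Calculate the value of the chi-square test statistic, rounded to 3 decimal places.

8.241

cat         O        E   (O−E)²/E
ch 1       50       64     3.0625
ch 2       63       65     0.0615
ch 3       35       38     0.2368
ch 4       63       50     3.3800
ch 5       30       24     1.5000
Sum = 8.241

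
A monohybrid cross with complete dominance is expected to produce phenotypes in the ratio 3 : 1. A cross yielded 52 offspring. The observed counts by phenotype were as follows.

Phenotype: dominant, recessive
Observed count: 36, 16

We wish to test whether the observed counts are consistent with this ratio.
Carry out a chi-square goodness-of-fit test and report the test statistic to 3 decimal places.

Ratio total = 4. Expected counts: 52×3/4 = 39, 52×1/4 = 13.
dominant: (36 − 39)²/39 = 9/39 = 0.2308
recessive: (16 − 13)²/13 = 9/13 = 0.6923
Sum = 0.923

0.923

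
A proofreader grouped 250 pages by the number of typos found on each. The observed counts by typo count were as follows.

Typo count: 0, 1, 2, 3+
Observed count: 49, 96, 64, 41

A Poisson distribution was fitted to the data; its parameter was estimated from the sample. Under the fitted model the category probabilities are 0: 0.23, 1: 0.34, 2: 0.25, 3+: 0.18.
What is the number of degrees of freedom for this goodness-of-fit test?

There are k = 4 categories and 1 parameter estimated from the data, so df = 4 − 1 − 1 = 2.

2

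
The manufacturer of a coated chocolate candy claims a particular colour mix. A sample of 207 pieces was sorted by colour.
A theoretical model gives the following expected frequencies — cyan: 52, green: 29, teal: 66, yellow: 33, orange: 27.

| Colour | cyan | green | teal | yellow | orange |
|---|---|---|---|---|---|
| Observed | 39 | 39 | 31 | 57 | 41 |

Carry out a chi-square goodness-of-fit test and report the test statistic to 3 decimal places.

49.973

χ² = (39−52)²/52 + (39−29)²/29 + (31−66)²/66 + (57−33)²/33 + (41−27)²/27
   = 3.2500 + 3.4483 + 18.5606 + 17.4545 + 7.2593
Sum = 49.973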